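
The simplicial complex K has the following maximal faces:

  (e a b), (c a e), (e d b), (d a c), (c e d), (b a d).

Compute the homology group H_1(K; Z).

Order the vertices as a < b < c < d < e. Listing each simplex with vertices in this order, K has dimension 2 with simplices:

  0-simplices (5): a, b, c, d, e
  1-simplices (9): ab, ac, ad, ae, bd, be, cd, ce, de
  2-simplices (6): abd, abe, acd, ace, bde, cde

Hence C_0 ≅ Z^5, C_1 ≅ Z^9, C_2 ≅ Z^6.

The boundary map ∂_1: C_1 → C_0 is given by ∂[p,q] = [q] − [p]. For instance
  ∂ac = c − a.
This gives a 5×9 integer matrix of rank 4; reducing to Smith normal form yields diagonal entries (1,1,1,1).

Boundary ∂_2: C_2 → C_1 acts by ∂[p,q,r] = [q,r] − [p,r] + [p,q]. For instance
  ∂acd = cd − ad + ac,
  ∂abe = be − ae + ab.
The 9×6 boundary matrix has rank 5 and Smith normal form diag(1,1,1,1,1).

From H_k ≅ ker(∂_k) / im(∂_{k+1}) we obtain:

  H_1: rank ker ∂_1 − rank ∂_2 = (9 − 4) − 5 = 0, and the invariant factors of ∂_2 are all 1, so H_1 = 0.

(K is a triangulation of the 2-sphere S^2.)

H_1 ≅ 0.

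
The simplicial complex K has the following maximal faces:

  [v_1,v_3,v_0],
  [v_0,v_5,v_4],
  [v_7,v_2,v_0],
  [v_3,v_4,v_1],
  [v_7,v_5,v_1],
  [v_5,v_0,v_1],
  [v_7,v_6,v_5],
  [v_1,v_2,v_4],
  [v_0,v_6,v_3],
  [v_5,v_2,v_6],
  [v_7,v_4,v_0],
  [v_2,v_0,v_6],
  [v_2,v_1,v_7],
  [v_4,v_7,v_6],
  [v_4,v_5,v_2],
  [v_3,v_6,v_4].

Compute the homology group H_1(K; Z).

H_1 = Z^2.

Order the vertices as v_0 < v_1 < v_2 < v_3 < v_4 < v_5 < v_6 < v_7. Listing each simplex with vertices in this order, K has dimension 2 with simplices:

  0-simplices (8): [v_0], [v_1], [v_2], [v_3], [v_4], [v_5], [v_6], [v_7]
  1-simplices (24): (24 of them)
  2-simplices (16): (16 of them)

Hence C_0 ≅ Z^8, C_1 ≅ Z^24, C_2 ≅ Z^16.

The boundary map ∂_1: C_1 → C_0 sends each edge [p,q] (with p < q) to q − p. For instance
  ∂[v_1,v_7] = [v_7] − [v_1].
This gives a 8×24 integer matrix of rank 7; reducing to Smith normal form yields diagonal entries (1,1,1,1,1,1,1).

The boundary map ∂_2: C_2 → C_1 sends each 2-simplex [p,q,r] to [q,r] − [p,r] + [p,q]. For instance
  ∂[v_4,v_6,v_7] = [v_6,v_7] − [v_4,v_7] + [v_4,v_6],
  ∂[v_5,v_6,v_7] = [v_6,v_7] − [v_5,v_7] + [v_5,v_6].
The 24×16 boundary matrix has rank 15 and Smith normal form diag(1,1,1,1,1,1,1,1,1,1,1,1,1,1,1).

Now H_k = ker ∂_k / im ∂_{k+1}, so:

  H_1: rank ker ∂_1 − rank ∂_2 = (24 − 7) − 15 = 2, and the invariant factors of ∂_2 are all 1, so H_1 = Z^2.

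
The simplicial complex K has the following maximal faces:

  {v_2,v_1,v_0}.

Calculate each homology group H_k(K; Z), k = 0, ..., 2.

We work with the vertex ordering v_0 < v_1 < v_2. The simplices of K, each written with vertices in increasing order, are:

  0-simplices (3): [v_0], [v_1], [v_2]
  1-simplices (3): [v_0,v_1], [v_0,v_2], [v_1,v_2]
  2-simplices (1): [v_0,v_1,v_2]

so the chain groups are C_0 ≅ Z^3, C_1 ≅ Z^3, C_2 ≅ Z^1.

∂_1: C_1 → C_0 maps an edge to its endpoints' difference, ∂[p,q] = q − p.
As a 3×3 matrix over Z this has rank 2, with invariant factors (1,1).

∂_2: C_2 → C_1 sends each 2-simplex [p,q,r] to [q,r] − [p,r] + [p,q]. For instance
  ∂[v_0,v_1,v_2] = [v_1,v_2] − [v_0,v_2] + [v_0,v_1].
The resulting 3×1 matrix has rank 1, and its Smith normal form has invariant factors (1).

Now H_k = ker ∂_k / im ∂_{k+1}, so:

  H_0: rank C_0 − rank ∂_1 = 3 − 2 = 1, and the invariant factors of ∂_1 are all 1, so H_0 = Z.
  H_1: rank ker ∂_1 − rank ∂_2 = (3 − 2) − 1 = 0, and the invariant factors of ∂_2 are all 1, so H_1 = 0.
  H_2: rank ker ∂_2 − rank ∂_3 = (1 − 1) − 0 = 0, and there is no ∂_3, so H_2 = 0.

H_0 ≅ Z,  H_1 = 0,  H_2 = 0.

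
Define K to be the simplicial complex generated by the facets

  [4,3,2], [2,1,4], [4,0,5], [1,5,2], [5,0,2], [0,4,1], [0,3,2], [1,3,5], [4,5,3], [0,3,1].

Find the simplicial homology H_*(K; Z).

H_0 ≅ Z,  H_1 ≅ Z/2,  H_2 = 0.

We work with the vertex ordering 0 < 1 < 2 < 3 < 4 < 5. The simplices of K, each written with vertices in increasing order, are:

  0-simplices (6): [0], [1], [2], [3], [4], [5]
  1-simplices (15): [0,1], [0,2], [0,3], [0,4], [0,5], [1,2], [1,3], [1,4], [1,5], [2,3], [2,4], [2,5], [3,4], [3,5], [4,5]
  2-simplices (10): [0,1,3], [0,1,4], [0,2,3], [0,2,5], [0,4,5], [1,2,4], [1,2,5], [1,3,5], [2,3,4], [3,4,5]

giving chain groups C_0 ≅ Z^6, C_1 ≅ Z^15, C_2 ≅ Z^10.

∂_1: C_1 → C_0 maps an edge to its endpoints' difference, ∂[p,q] = q − p. For instance
  ∂[1,2] = [2] − [1].
As a 6×15 matrix over Z this has rank 5, with invariant factors (1,1,1,1,1).

Boundary ∂_2: C_2 → C_1 acts by ∂[p,q,r] = [q,r] − [p,r] + [p,q]. For instance
  ∂[0,2,5] = [2,5] − [0,5] + [0,2],
  ∂[3,4,5] = [4,5] − [3,5] + [3,4].
The resulting 15×10 matrix has rank 10, and its Smith normal form has invariant factors (1,1,1,1,1,1,1,1,1,2).

Reading off H_k = ker ∂_k / im ∂_{k+1}:

  H_0: rank C_0 − rank ∂_1 = 6 − 5 = 1, and the invariant factors of ∂_1 are all 1, so H_0 ≅ Z.
  H_1: rank ker ∂_1 − rank ∂_2 = (15 − 5) − 10 = 0, and ∂_2 has invariant factor 2 > 1, so H_1 ≅ Z/2.
  H_2: rank ker ∂_2 − rank ∂_3 = (10 − 10) − 0 = 0, and there is no ∂_3, so H_2 ≅ 0.

(K is a triangulation of the real projective plane RP^2.)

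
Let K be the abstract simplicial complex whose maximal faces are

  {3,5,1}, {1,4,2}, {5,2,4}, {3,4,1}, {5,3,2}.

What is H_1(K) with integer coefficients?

K has 5 vertices, 10 edges, 5 triangles.
rank ∂_1 = 4, rank ∂_2 = 5 ⇒ b_1 = 10 − 4 − 5 = 1; all invariant factors of ∂_2 are 1 so no torsion. So H_1 ≅ Z.

H_1 = Z.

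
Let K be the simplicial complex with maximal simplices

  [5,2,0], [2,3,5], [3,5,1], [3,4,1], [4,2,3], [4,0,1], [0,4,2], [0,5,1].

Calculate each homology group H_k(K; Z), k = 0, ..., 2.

Fix the vertex order 0 < 1 < 2 < 3 < 4 < 5 and write every simplex with vertices in increasing order. Then dim K = 2 and the simplices of K are:

  0-simplices (6): [0], [1], [2], [3], [4], [5]
  1-simplices (12): [0,1], [0,2], [0,4], [0,5], [1,3], [1,4], [1,5], [2,3], [2,4], [2,5], [3,4], [3,5]
  2-simplices (8): [0,1,4], [0,1,5], [0,2,4], [0,2,5], [1,3,4], [1,3,5], [2,3,4], [2,3,5]

so the chain groups are C_0 ≅ Z^6, C_1 ≅ Z^12, C_2 ≅ Z^8.

The boundary map ∂_1: C_1 → C_0 sends each edge [p,q] (with p < q) to q − p. For instance
  ∂[1,5] = [5] − [1].
The resulting 6×12 matrix has rank 5, and its Smith normal form has invariant factors (1,1,1,1,1).

Boundary ∂_2: C_2 → C_1 acts by ∂[p,q,r] = [q,r] − [p,r] + [p,q]. For instance
  ∂[0,1,4] = [1,4] − [0,4] + [0,1],
  ∂[2,3,5] = [3,5] − [2,5] + [2,3].
This gives a 12×8 integer matrix of rank 7; reducing to Smith normal form yields diagonal entries (1,1,1,1,1,1,1).

Computing H_k = (kernel of ∂_k) / (image of ∂_{k+1}):

  H_0: rank C_0 − rank ∂_1 = 6 − 5 = 1, and the invariant factors of ∂_1 are all 1, so H_0 ≅ Z.
  H_1: rank ker ∂_1 − rank ∂_2 = (12 − 5) − 7 = 0, and the invariant factors of ∂_2 are all 1, so H_1 ≅ 0.
  H_2: rank ker ∂_2 − rank ∂_3 = (8 − 7) − 0 = 1, and there is no ∂_3, so H_2 ≅ Z.

As a check, the Euler characteristic is 6 − 12 + 8 = 2, which agrees with 1 − 0 + 1 = 2.
(K is a triangulation of the 2-sphere S^2.)

H_0 ≅ Z,  H_1 = 0,  H_2 ≅ Z.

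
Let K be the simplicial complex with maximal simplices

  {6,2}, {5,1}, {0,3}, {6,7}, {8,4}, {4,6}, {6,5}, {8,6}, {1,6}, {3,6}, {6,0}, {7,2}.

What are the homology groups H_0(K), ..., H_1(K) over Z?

Take the total order 0 < 1 < 2 < 3 < 4 < 5 < 6 < 7 < 8 on the vertex set. Then K (dimension 1) consists of the simplices:

  0-simplices (9): [0], [1], [2], [3], [4], [5], [6], [7], [8]
  1-simplices (12): [0,3], [0,6], [1,5], [1,6], [2,6], [2,7], [3,6], [4,6], [4,8], [5,6], [6,7], [6,8]

giving chain groups C_0 ≅ Z^9, C_1 ≅ Z^12.

The boundary map ∂_1: C_1 → C_0 maps an edge to its endpoints' difference, ∂[p,q] = q − p.
As a 9×12 matrix over Z this has rank 8, with invariant factors (1,1,1,1,1,1,1,1).

Computing H_k = (kernel of ∂_k) / (image of ∂_{k+1}):

  H_0: rank C_0 − rank ∂_1 = 9 − 8 = 1, and the invariant factors of ∂_1 are all 1, so H_0 = Z.
  H_1: rank ker ∂_1 − rank ∂_2 = (12 − 8) − 0 = 4, and there is no ∂_2, so H_1 = Z^4.

H_0 = Z,  H_1 = Z^4.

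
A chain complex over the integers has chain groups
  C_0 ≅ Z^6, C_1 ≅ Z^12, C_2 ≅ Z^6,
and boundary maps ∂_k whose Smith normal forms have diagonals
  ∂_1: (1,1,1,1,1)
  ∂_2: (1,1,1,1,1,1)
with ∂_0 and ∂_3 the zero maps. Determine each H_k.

H_0: b_0 = 6 − 0 − 5 = 1; torsion from ∂_1 factors > 1: none. So H_0 = Z.
H_1: b_1 = 12 − 5 − 6 = 1; torsion from ∂_2 factors > 1: none. So H_1 = Z.
H_2: b_2 = 6 − 6 − 0 = 0; torsion from ∂_3 factors > 1: none. So H_2 = 0.

H_0 = Z,  H_1 = Z,  H_2 = 0.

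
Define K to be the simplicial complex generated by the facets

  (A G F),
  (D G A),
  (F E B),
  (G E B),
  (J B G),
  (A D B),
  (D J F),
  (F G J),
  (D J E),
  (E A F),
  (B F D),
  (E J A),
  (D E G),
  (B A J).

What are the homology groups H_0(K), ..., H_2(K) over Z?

Order the vertices as A < B < D < E < F < G < J. Listing each simplex with vertices in this order, K has dimension 2 with simplices:

  0-simplices (7): A, B, D, E, F, G, J
  1-simplices (21): AB, AD, AE, AF, AG, AJ, BD, BE, BF, BG, BJ, DE, DF, DG, DJ, EF, EG, EJ, FG, FJ, GJ
  2-simplices (14): ABD, ABJ, ADG, AEF, AEJ, AFG, BDF, BEF, BEG, BGJ, DEG, DEJ, DFJ, FGJ

giving chain groups C_0 ≅ Z^7, C_1 ≅ Z^21, C_2 ≅ Z^14.

The boundary map ∂_1: C_1 → C_0 is given by ∂[p,q] = [q] − [p]. For instance
  ∂FG = G − F.
The 7×21 boundary matrix has rank 6 and Smith normal form diag(1,1,1,1,1,1).

∂_2: C_2 → C_1 sends each 2-simplex [p,q,r] to [q,r] − [p,r] + [p,q]. For instance
  ∂AFG = FG − AG + AF,
  ∂AEF = EF − AF + AE.
As a 21×14 matrix over Z this has rank 13, with invariant factors (1,1,1,1,1,1,1,1,1,1,1,1,1).

Now H_k = ker ∂_k / im ∂_{k+1}, so:

  H_0: rank C_0 − rank ∂_1 = 7 − 6 = 1, and the invariant factors of ∂_1 are all 1, so H_0 ≅ Z.
  H_1: rank ker ∂_1 − rank ∂_2 = (21 − 6) − 13 = 2, and the invariant factors of ∂_2 are all 1, so H_1 ≅ Z^2.
  H_2: rank ker ∂_2 − rank ∂_3 = (14 − 13) − 0 = 1, and there is no ∂_3, so H_2 ≅ Z.

As a check, the Euler characteristic is 7 − 21 + 14 = 0, which agrees with 1 − 2 + 1 = 0.

H_0 ≅ Z,  H_1 ≅ Z^2,  H_2 ≅ Z.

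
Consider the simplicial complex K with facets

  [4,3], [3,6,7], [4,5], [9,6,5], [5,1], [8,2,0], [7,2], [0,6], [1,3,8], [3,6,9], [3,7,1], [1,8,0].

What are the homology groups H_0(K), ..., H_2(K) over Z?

H_0 = Z,  H_1 = Z^4,  H_2 = 0.

Order the vertices as 0 < 1 < 2 < 3 < 4 < 5 < 6 < 7 < 8 < 9. Listing each simplex with vertices in this order, K has dimension 2 with simplices:

  0-simplices (10): [0], [1], [2], [3], [4], [5], [6], [7], [8], [9]
  1-simplices (20): [0,1], [0,2], [0,6], [0,8], [1,3], [1,5], [1,7], [1,8], [2,7], [2,8], [3,4], [3,6], [3,7], [3,8], [3,9], [4,5], [5,6], [5,9], [6,7], [6,9]
  2-simplices (7): [0,1,8], [0,2,8], [1,3,7], [1,3,8], [3,6,7], [3,6,9], [5,6,9]

so the chain groups are C_0 ≅ Z^10, C_1 ≅ Z^20, C_2 ≅ Z^7.

Boundary ∂_1: C_1 → C_0 maps an edge to its endpoints' difference, ∂[p,q] = q − p. For instance
  ∂[3,9] = [9] − [3].
The resulting 10×20 matrix has rank 9, and its Smith normal form has invariant factors (1,1,1,1,1,1,1,1,1).

Boundary ∂_2: C_2 → C_1 acts by ∂[p,q,r] = [q,r] − [p,r] + [p,q]. For instance
  ∂[3,6,9] = [6,9] − [3,9] + [3,6],
  ∂[1,3,7] = [3,7] − [1,7] + [1,3].
The 20×7 boundary matrix has rank 7 and Smith normal form diag(1,1,1,1,1,1,1).

Now H_k = ker ∂_k / im ∂_{k+1}, so:

  H_0: rank C_0 − rank ∂_1 = 10 − 9 = 1, and the invariant factors of ∂_1 are all 1, so H_0 ≅ Z.
  H_1: rank ker ∂_1 − rank ∂_2 = (20 − 9) − 7 = 4, and the invariant factors of ∂_2 are all 1, so H_1 ≅ Z^4.
  H_2: rank ker ∂_2 − rank ∂_3 = (7 − 7) − 0 = 0, and there is no ∂_3, so H_2 ≅ 0.

As a check, the Euler characteristic is 10 − 20 + 7 = -3, which agrees with 1 − 4 + 0 = -3.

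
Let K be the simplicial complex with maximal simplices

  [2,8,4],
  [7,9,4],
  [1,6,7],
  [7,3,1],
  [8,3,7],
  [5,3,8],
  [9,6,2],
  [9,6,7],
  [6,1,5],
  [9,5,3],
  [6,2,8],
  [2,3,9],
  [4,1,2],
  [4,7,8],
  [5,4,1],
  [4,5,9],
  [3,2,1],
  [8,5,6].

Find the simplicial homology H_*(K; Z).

Take the total order 1 < 2 < 3 < 4 < 5 < 6 < 7 < 8 < 9 on the vertex set. Then K (dimension 2) consists of the simplices:

  0-simplices (9): [1], [2], [3], [4], [5], [6], [7], [8], [9]
  1-simplices (27): (27 of them)
  2-simplices (18): [1,2,3], [1,2,4], [1,3,7], [1,4,5], [1,5,6], [1,6,7], [2,3,9], [2,4,8], [2,6,8], [2,6,9], [3,5,8], [3,5,9], [3,7,8], [4,5,9], [4,7,8], [4,7,9], [5,6,8], [6,7,9]

giving chain groups C_0 ≅ Z^9, C_1 ≅ Z^27, C_2 ≅ Z^18.

Boundary ∂_1: C_1 → C_0 maps an edge to its endpoints' difference, ∂[p,q] = q − p.
The 9×27 boundary matrix has rank 8 and Smith normal form diag(1,1,1,1,1,1,1,1).

∂_2: C_2 → C_1 acts by ∂[p,q,r] = [q,r] − [p,r] + [p,q]. For instance
  ∂[1,3,7] = [3,7] − [1,7] + [1,3],
  ∂[1,2,4] = [2,4] − [1,4] + [1,2].
As a 27×18 matrix over Z this has rank 17, with invariant factors (1,1,1,1,1,1,1,1,1,1,1,1,1,1,1,1,1).

Now H_k = ker ∂_k / im ∂_{k+1}, so:

  H_0: rank C_0 − rank ∂_1 = 9 − 8 = 1, and the invariant factors of ∂_1 are all 1, so H_0 ≅ Z.
  H_1: rank ker ∂_1 − rank ∂_2 = (27 − 8) − 17 = 2, and the invariant factors of ∂_2 are all 1, so H_1 ≅ Z^2.
  H_2: rank ker ∂_2 − rank ∂_3 = (18 − 17) − 0 = 1, and there is no ∂_3, so H_2 ≅ Z.

H_0 ≅ Z,  H_1 ≅ Z^2,  H_2 ≅ Z.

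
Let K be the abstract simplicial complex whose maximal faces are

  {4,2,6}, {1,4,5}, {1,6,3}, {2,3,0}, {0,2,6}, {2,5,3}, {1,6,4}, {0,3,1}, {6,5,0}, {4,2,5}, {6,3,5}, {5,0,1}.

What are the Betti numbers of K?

b_0 = 1, b_1 = 0, b_2 = 0.

K has 7 vertices, 18 edges, 12 triangles.
rank ∂_0 = 0, rank ∂_1 = 6 ⇒ b_0 = 7 − 0 − 6 = 1; all invariant factors of ∂_1 are 1 so no torsion. So H_0 = Z.
rank ∂_1 = 6, rank ∂_2 = 12 ⇒ b_1 = 18 − 6 − 12 = 0; ∂_2 has invariant factor(s) [2] giving torsion. So H_1 = Z/2.
rank ∂_2 = 12, rank ∂_3 = 0 ⇒ b_2 = 12 − 12 − 0 = 0. So H_2 = 0.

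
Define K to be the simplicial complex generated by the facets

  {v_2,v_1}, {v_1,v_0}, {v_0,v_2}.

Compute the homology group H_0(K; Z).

Take the total order v_0 < v_1 < v_2 on the vertex set. Then K (dimension 1) consists of the simplices:

  0-simplices (3): [v_0], [v_1], [v_2]
  1-simplices (3): [v_0,v_1], [v_0,v_2], [v_1,v_2]

Hence C_0 ≅ Z^3, C_1 ≅ Z^3.

Boundary ∂_1: C_1 → C_0 is given by ∂[p,q] = [q] − [p].
The resulting 3×3 matrix has rank 2, and its Smith normal form has invariant factors (1,1).

Reading off H_k = ker ∂_k / im ∂_{k+1}:

  H_0: rank C_0 − rank ∂_1 = 3 − 2 = 1, and the invariant factors of ∂_1 are all 1, so H_0 ≅ Z.

(K is a triangulation of the circle S^1.)

H_0 ≅ Z.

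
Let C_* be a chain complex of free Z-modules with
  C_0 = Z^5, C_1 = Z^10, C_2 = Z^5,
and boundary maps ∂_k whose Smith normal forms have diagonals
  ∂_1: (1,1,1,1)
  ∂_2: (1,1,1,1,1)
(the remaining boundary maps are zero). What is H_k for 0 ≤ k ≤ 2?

H_0 ≅ Z,  H_1 ≅ Z,  H_2 = 0.

H_0: b_0 = 5 − 0 − 4 = 1; torsion from ∂_1 factors > 1: none. So H_0 ≅ Z.
H_1: b_1 = 10 − 4 − 5 = 1; torsion from ∂_2 factors > 1: none. So H_1 ≅ Z.
H_2: b_2 = 5 − 5 − 0 = 0; torsion from ∂_3 factors > 1: none. So H_2 ≅ 0.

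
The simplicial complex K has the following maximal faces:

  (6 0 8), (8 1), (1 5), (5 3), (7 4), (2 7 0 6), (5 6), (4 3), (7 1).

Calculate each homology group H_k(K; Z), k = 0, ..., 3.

Order the vertices as 0 < 1 < 2 < 3 < 4 < 5 < 6 < 7 < 8. Listing each simplex with vertices in this order, K has dimension 3 with simplices:

  0-simplices (9): [0], [1], [2], [3], [4], [5], [6], [7], [8]
  1-simplices (15): [0,2], [0,6], [0,7], [0,8], [1,5], [1,7], [1,8], [2,6], [2,7], [3,4], [3,5], [4,7], [5,6], [6,7], [6,8]
  2-simplices (5): [0,2,6], [0,2,7], [0,6,7], [0,6,8], [2,6,7]
  3-simplices (1): [0,2,6,7]

giving chain groups C_0 ≅ Z^9, C_1 ≅ Z^15, C_2 ≅ Z^5, C_3 ≅ Z^1.

The boundary map ∂_1: C_1 → C_0 sends each edge [p,q] (with p < q) to q − p. For instance
  ∂[1,5] = [5] − [1].
As a 9×15 matrix over Z this has rank 8, with invariant factors (1,1,1,1,1,1,1,1).

The boundary map ∂_2: C_2 → C_1 acts by ∂[p,q,r] = [q,r] − [p,r] + [p,q]. For instance
  ∂[0,6,8] = [6,8] − [0,8] + [0,6],
  ∂[2,6,7] = [6,7] − [2,7] + [2,6].
The 15×5 boundary matrix has rank 4 and Smith normal form diag(1,1,1,1).

Boundary ∂_3: C_3 → C_2 sends each 3-simplex σ to the alternating sum Σ_i (−1)^i (σ with its i-th vertex removed). For instance
  ∂[0,2,6,7] = [2,6,7] − [0,6,7] + [0,2,7] − [0,2,6].
This gives a 5×1 integer matrix of rank 1; reducing to Smith normal form yields diagonal entries (1).

Now H_k = ker ∂_k / im ∂_{k+1}, so:

  H_0: rank C_0 − rank ∂_1 = 9 − 8 = 1, and the invariant factors of ∂_1 are all 1, so H_0 ≅ Z.
  H_1: rank ker ∂_1 − rank ∂_2 = (15 − 8) − 4 = 3, and the invariant factors of ∂_2 are all 1, so H_1 ≅ Z^3.
  H_2: rank ker ∂_2 − rank ∂_3 = (5 − 4) − 1 = 0, and the invariant factors of ∂_3 are all 1, so H_2 ≅ 0.
  H_3: rank ker ∂_3 − rank ∂_4 = (1 − 1) − 0 = 0, and there is no ∂_4, so H_3 ≅ 0.

H_0 ≅ Z,  H_1 ≅ Z^3,  H_2 = 0,  H_3 = 0.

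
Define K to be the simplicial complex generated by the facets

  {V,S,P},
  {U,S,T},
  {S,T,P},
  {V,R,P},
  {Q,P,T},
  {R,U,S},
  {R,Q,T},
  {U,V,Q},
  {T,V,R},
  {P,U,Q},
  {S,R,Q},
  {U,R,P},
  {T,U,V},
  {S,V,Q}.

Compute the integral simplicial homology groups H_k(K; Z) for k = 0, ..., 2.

H_0 = Z,  H_1 = Z^2,  H_2 = Z.

We work with the vertex ordering P < Q < R < S < T < U < V. The simplices of K, each written with vertices in increasing order, are:

  0-simplices (7): P, Q, R, S, T, U, V
  1-simplices (21): PQ, PR, PS, PT, PU, PV, QR, QS, QT, QU, QV, RS, RT, RU, RV, ST, SU, SV, TU, TV, UV
  2-simplices (14): PQT, PQU, PRU, PRV, PST, PSV, QRS, QRT, QSV, QUV, RSU, RTV, STU, TUV

so the chain groups are C_0 ≅ Z^7, C_1 ≅ Z^21, C_2 ≅ Z^14.

∂_1: C_1 → C_0 sends each edge [p,q] (with p < q) to q − p.
The 7×21 boundary matrix has rank 6 and Smith normal form diag(1,1,1,1,1,1).

∂_2: C_2 → C_1 maps a triangle to the signed sum of its edges. For instance
  ∂QSV = SV − QV + QS,
  ∂PQT = QT − PT + PQ.
This gives a 21×14 integer matrix of rank 13; reducing to Smith normal form yields diagonal entries (1,1,1,1,1,1,1,1,1,1,1,1,1).

From H_k ≅ ker(∂_k) / im(∂_{k+1}) we obtain:

  H_0: rank C_0 − rank ∂_1 = 7 − 6 = 1, and the invariant factors of ∂_1 are all 1, so H_0 ≅ Z.
  H_1: rank ker ∂_1 − rank ∂_2 = (21 − 6) − 13 = 2, and the invariant factors of ∂_2 are all 1, so H_1 ≅ Z^2.
  H_2: rank ker ∂_2 − rank ∂_3 = (14 − 13) − 0 = 1, and there is no ∂_3, so H_2 ≅ Z.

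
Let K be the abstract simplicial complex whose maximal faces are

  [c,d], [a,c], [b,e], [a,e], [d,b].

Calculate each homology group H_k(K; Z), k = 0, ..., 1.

K has 5 vertices, 5 edges.
rank ∂_0 = 0, rank ∂_1 = 4 ⇒ b_0 = 5 − 0 − 4 = 1; all invariant factors of ∂_1 are 1 so no torsion. So H_0 ≅ Z.
rank ∂_1 = 4, rank ∂_2 = 0 ⇒ b_1 = 5 − 4 − 0 = 1. So H_1 ≅ Z.

H_0 = Z,  H_1 = Z.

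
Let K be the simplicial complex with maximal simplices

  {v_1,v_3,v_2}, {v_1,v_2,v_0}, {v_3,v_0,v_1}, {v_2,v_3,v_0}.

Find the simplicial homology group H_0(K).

H_0 = Z.

Take the total order v_0 < v_1 < v_2 < v_3 on the vertex set. Then K (dimension 2) consists of the simplices:

  0-simplices (4): [v_0], [v_1], [v_2], [v_3]
  1-simplices (6): [v_0,v_1], [v_0,v_2], [v_0,v_3], [v_1,v_2], [v_1,v_3], [v_2,v_3]
  2-simplices (4): [v_0,v_1,v_2], [v_0,v_1,v_3], [v_0,v_2,v_3], [v_1,v_2,v_3]

so the chain groups are C_0 ≅ Z^4, C_1 ≅ Z^6, C_2 ≅ Z^4.

The boundary map ∂_1: C_1 → C_0 maps an edge to its endpoints' difference, ∂[p,q] = q − p. For instance
  ∂[v_1,v_3] = [v_3] − [v_1].
The resulting 4×6 matrix has rank 3, and its Smith normal form has invariant factors (1,1,1).

∂_2: C_2 → C_1 sends each 2-simplex [p,q,r] to [q,r] − [p,r] + [p,q]. For instance
  ∂[v_0,v_1,v_2] = [v_1,v_2] − [v_0,v_2] + [v_0,v_1],
  ∂[v_0,v_1,v_3] = [v_1,v_3] − [v_0,v_3] + [v_0,v_1].
This gives a 6×4 integer matrix of rank 3; reducing to Smith normal form yields diagonal entries (1,1,1).

Now H_k = ker ∂_k / im ∂_{k+1}, so:

  H_0: rank C_0 − rank ∂_1 = 4 − 3 = 1, and the invariant factors of ∂_1 are all 1, so H_0 ≅ Z.

(K is a triangulation of the 2-sphere S^2.)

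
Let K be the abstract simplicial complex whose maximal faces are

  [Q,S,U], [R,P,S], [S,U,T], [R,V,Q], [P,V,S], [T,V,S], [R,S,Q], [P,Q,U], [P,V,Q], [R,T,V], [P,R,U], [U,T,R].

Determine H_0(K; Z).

K has 7 vertices, 18 edges, 12 triangles.
rank ∂_0 = 0, rank ∂_1 = 6 ⇒ b_0 = 7 − 0 − 6 = 1; all invariant factors of ∂_1 are 1 so no torsion. So H_0 = Z.

H_0 ≅ Z.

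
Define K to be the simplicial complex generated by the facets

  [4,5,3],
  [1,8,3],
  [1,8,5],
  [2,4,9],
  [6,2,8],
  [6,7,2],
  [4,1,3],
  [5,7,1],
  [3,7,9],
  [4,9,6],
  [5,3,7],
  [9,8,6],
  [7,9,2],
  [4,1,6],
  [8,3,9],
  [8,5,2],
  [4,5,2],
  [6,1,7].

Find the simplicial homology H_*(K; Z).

H_0 = Z,  H_1 = Z ⊕ Z/2Z,  H_2 = 0.

We work with the vertex ordering 1 < 2 < 3 < 4 < 5 < 6 < 7 < 8 < 9. The simplices of K, each written with vertices in increasing order, are:

  0-simplices (9): [1], [2], [3], [4], [5], [6], [7], [8], [9]
  1-simplices (27): (27 of them)
  2-simplices (18): [1,3,4], [1,3,8], [1,4,6], [1,5,7], [1,5,8], [1,6,7], [2,4,5], [2,4,9], [2,5,8], [2,6,7], [2,6,8], [2,7,9], [3,4,5], [3,5,7], [3,7,9], [3,8,9], [4,6,9], [6,8,9]

Hence C_0 ≅ Z^9, C_1 ≅ Z^27, C_2 ≅ Z^18.

∂_1: C_1 → C_0 sends each edge [p,q] (with p < q) to q − p. For instance
  ∂[1,4] = [4] − [1].
As a 9×27 matrix over Z this has rank 8, with invariant factors (1,1,1,1,1,1,1,1).

The boundary map ∂_2: C_2 → C_1 maps a triangle to the signed sum of its edges. For instance
  ∂[1,6,7] = [6,7] − [1,7] + [1,6],
  ∂[3,7,9] = [7,9] − [3,9] + [3,7].
As a 27×18 matrix over Z this has rank 18, with invariant factors (1,1,1,1,1,1,1,1,1,1,1,1,1,1,1,1,1,2).

Computing H_k = (kernel of ∂_k) / (image of ∂_{k+1}):

  H_0: rank C_0 − rank ∂_1 = 9 − 8 = 1, and the invariant factors of ∂_1 are all 1, so H_0 ≅ Z.
  H_1: rank ker ∂_1 − rank ∂_2 = (27 − 8) − 18 = 1, and ∂_2 has invariant factor 2 > 1, so H_1 ≅ Z ⊕ Z/2Z.
  H_2: rank ker ∂_2 − rank ∂_3 = (18 − 18) − 0 = 0, and there is no ∂_3, so H_2 ≅ 0.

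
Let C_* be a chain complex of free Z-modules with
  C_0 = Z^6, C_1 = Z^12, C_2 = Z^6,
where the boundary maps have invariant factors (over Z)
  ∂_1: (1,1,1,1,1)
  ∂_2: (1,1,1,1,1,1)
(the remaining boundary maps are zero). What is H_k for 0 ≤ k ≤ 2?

H_0 = Z,  H_1 = Z,  H_2 = 0.

H_0: b_0 = 6 − 0 − 5 = 1; torsion from ∂_1 factors > 1: none. So H_0 = Z.
H_1: b_1 = 12 − 5 − 6 = 1; torsion from ∂_2 factors > 1: none. So H_1 = Z.
H_2: b_2 = 6 − 6 − 0 = 0; torsion from ∂_3 factors > 1: none. So H_2 = 0.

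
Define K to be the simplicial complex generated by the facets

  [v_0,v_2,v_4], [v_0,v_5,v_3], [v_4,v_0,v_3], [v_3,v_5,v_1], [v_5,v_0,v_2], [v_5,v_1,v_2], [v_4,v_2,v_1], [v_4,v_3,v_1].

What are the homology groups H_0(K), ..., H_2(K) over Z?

H_0 = Z,  H_1 = 0,  H_2 = Z.

Fix the vertex order v_0 < v_1 < v_2 < v_3 < v_4 < v_5 and write every simplex with vertices in increasing order. Then dim K = 2 and the simplices of K are:

  0-simplices (6): [v_0], [v_1], [v_2], [v_3], [v_4], [v_5]
  1-simplices (12): [v_0,v_2], [v_0,v_3], [v_0,v_4], [v_0,v_5], [v_1,v_2], [v_1,v_3], [v_1,v_4], [v_1,v_5], [v_2,v_4], [v_2,v_5], [v_3,v_4], [v_3,v_5]
  2-simplices (8): [v_0,v_2,v_4], [v_0,v_2,v_5], [v_0,v_3,v_4], [v_0,v_3,v_5], [v_1,v_2,v_4], [v_1,v_2,v_5], [v_1,v_3,v_4], [v_1,v_3,v_5]

Hence C_0 ≅ Z^6, C_1 ≅ Z^12, C_2 ≅ Z^8.

The boundary map ∂_1: C_1 → C_0 maps an edge to its endpoints' difference, ∂[p,q] = q − p.
As a 6×12 matrix over Z this has rank 5, with invariant factors (1,1,1,1,1).

The boundary map ∂_2: C_2 → C_1 acts by ∂[p,q,r] = [q,r] − [p,r] + [p,q]. For instance
  ∂[v_1,v_2,v_4] = [v_2,v_4] − [v_1,v_4] + [v_1,v_2],
  ∂[v_0,v_2,v_5] = [v_2,v_5] − [v_0,v_5] + [v_0,v_2].
The 12×8 boundary matrix has rank 7 and Smith normal form diag(1,1,1,1,1,1,1).

Reading off H_k = ker ∂_k / im ∂_{k+1}:

  H_0: rank C_0 − rank ∂_1 = 6 − 5 = 1, and the invariant factors of ∂_1 are all 1, so H_0 = Z.
  H_1: rank ker ∂_1 − rank ∂_2 = (12 − 5) − 7 = 0, and the invariant factors of ∂_2 are all 1, so H_1 = 0.
  H_2: rank ker ∂_2 − rank ∂_3 = (8 − 7) − 0 = 1, and there is no ∂_3, so H_2 = Z.

As a check, the Euler characteristic is 6 − 12 + 8 = 2, which agrees with 1 − 0 + 1 = 2.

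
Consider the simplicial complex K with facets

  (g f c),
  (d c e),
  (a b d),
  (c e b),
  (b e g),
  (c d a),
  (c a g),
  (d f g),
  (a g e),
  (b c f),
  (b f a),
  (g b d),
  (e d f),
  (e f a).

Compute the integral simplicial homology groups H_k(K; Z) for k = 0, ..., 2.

Fix the vertex order a < b < c < d < e < f < g and write every simplex with vertices in increasing order. Then dim K = 2 and the simplices of K are:

  0-simplices (7): a, b, c, d, e, f, g
  1-simplices (21): ab, ac, ad, ae, af, ag, bc, bd, be, bf, bg, cd, ce, cf, cg, de, df, dg, ef, eg, fg
  2-simplices (14): abd, abf, acd, acg, aef, aeg, bce, bcf, bdg, beg, cde, cfg, def, dfg

so the chain groups are C_0 ≅ Z^7, C_1 ≅ Z^21, C_2 ≅ Z^14.

The boundary map ∂_1: C_1 → C_0 sends each edge [p,q] (with p < q) to q − p.
The 7×21 boundary matrix has rank 6 and Smith normal form diag(1,1,1,1,1,1).

∂_2: C_2 → C_1 acts by ∂[p,q,r] = [q,r] − [p,r] + [p,q]. For instance
  ∂acg = cg − ag + ac,
  ∂bdg = dg − bg + bd.
The resulting 21×14 matrix has rank 13, and its Smith normal form has invariant factors (1,1,1,1,1,1,1,1,1,1,1,1,1).

From H_k ≅ ker(∂_k) / im(∂_{k+1}) we obtain:

  H_0: rank C_0 − rank ∂_1 = 7 − 6 = 1, and the invariant factors of ∂_1 are all 1, so H_0 = Z.
  H_1: rank ker ∂_1 − rank ∂_2 = (21 − 6) − 13 = 2, and the invariant factors of ∂_2 are all 1, so H_1 = Z^2.
  H_2: rank ker ∂_2 − rank ∂_3 = (14 − 13) − 0 = 1, and there is no ∂_3, so H_2 = Z.

As a check, the Euler characteristic is 7 − 21 + 14 = 0, which agrees with 1 − 2 + 1 = 0.

H_0 ≅ Z,  H_1 ≅ Z^2,  H_2 ≅ Z.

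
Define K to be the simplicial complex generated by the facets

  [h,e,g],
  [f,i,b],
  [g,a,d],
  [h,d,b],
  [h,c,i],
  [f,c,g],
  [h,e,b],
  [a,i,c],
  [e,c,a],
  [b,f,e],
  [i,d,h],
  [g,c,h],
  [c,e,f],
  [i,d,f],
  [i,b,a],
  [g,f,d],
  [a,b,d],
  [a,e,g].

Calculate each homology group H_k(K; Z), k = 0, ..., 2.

H_0 ≅ Z,  H_1 ≅ Z ⊕ Z/2Z,  H_2 = 0.

Take the total order a < b < c < d < e < f < g < h < i on the vertex set. Then K (dimension 2) consists of the simplices:

  0-simplices (9): a, b, c, d, e, f, g, h, i
  1-simplices (27): ab, ac, ad, ae, ag, ai, bd, be, bf, bh, bi, ce, cf, cg, ch, ci, df, dg, dh, di, ef, eg, eh, fg, fi, gh, hi
  2-simplices (18): abd, abi, ace, aci, adg, aeg, bdh, bef, beh, bfi, cef, cfg, cgh, chi, dfg, dfi, dhi, egh

Hence C_0 ≅ Z^9, C_1 ≅ Z^27, C_2 ≅ Z^18.

The boundary map ∂_1: C_1 → C_0 maps an edge to its endpoints' difference, ∂[p,q] = q − p. For instance
  ∂ci = i − c.
The 9×27 boundary matrix has rank 8 and Smith normal form diag(1,1,1,1,1,1,1,1).

The boundary map ∂_2: C_2 → C_1 maps a triangle to the signed sum of its edges. For instance
  ∂aeg = eg − ag + ae,
  ∂bef = ef − bf + be.
As a 27×18 matrix over Z this has rank 18, with invariant factors (1,1,1,1,1,1,1,1,1,1,1,1,1,1,1,1,1,2).

Reading off H_k = ker ∂_k / im ∂_{k+1}:

  H_0: rank C_0 − rank ∂_1 = 9 − 8 = 1, and the invariant factors of ∂_1 are all 1, so H_0 ≅ Z.
  H_1: rank ker ∂_1 − rank ∂_2 = (27 − 8) − 18 = 1, and ∂_2 has invariant factor 2 > 1, so H_1 ≅ Z ⊕ Z/2Z.
  H_2: rank ker ∂_2 − rank ∂_3 = (18 − 18) − 0 = 0, and there is no ∂_3, so H_2 ≅ 0.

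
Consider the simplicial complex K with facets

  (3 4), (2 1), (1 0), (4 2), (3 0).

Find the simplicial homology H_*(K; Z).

K has 5 vertices, 5 edges.
rank ∂_0 = 0, rank ∂_1 = 4 ⇒ b_0 = 5 − 0 − 4 = 1; all invariant factors of ∂_1 are 1 so no torsion. So H_0 ≅ Z.
rank ∂_1 = 4, rank ∂_2 = 0 ⇒ b_1 = 5 − 4 − 0 = 1. So H_1 ≅ Z.

H_0 = Z,  H_1 = Z.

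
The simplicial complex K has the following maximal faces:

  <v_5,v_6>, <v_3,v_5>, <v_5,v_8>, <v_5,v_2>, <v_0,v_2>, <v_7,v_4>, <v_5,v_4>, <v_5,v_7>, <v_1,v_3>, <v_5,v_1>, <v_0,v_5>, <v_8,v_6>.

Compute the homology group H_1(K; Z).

We work with the vertex ordering v_0 < v_1 < v_2 < v_3 < v_4 < v_5 < v_6 < v_7 < v_8. The simplices of K, each written with vertices in increasing order, are:

  0-simplices (9): [v_0], [v_1], [v_2], [v_3], [v_4], [v_5], [v_6], [v_7], [v_8]
  1-simplices (12): [v_0,v_2], [v_0,v_5], [v_1,v_3], [v_1,v_5], [v_2,v_5], [v_3,v_5], [v_4,v_5], [v_4,v_7], [v_5,v_6], [v_5,v_7], [v_5,v_8], [v_6,v_8]

Hence C_0 ≅ Z^9, C_1 ≅ Z^12.

∂_1: C_1 → C_0 maps an edge to its endpoints' difference, ∂[p,q] = q − p.
As a 9×12 matrix over Z this has rank 8, with invariant factors (1,1,1,1,1,1,1,1).

Reading off H_k = ker ∂_k / im ∂_{k+1}:

  H_1: rank ker ∂_1 − rank ∂_2 = (12 − 8) − 0 = 4, and there is no ∂_2, so H_1 ≅ Z^4.

H_1 ≅ Z^4.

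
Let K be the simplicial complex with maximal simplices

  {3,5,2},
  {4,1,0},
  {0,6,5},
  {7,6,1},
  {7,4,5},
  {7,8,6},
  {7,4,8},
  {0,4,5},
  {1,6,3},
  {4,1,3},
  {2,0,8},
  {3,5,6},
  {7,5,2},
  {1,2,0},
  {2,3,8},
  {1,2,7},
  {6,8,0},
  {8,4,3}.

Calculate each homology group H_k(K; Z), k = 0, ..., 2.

Order the vertices as 0 < 1 < 2 < 3 < 4 < 5 < 6 < 7 < 8. Listing each simplex with vertices in this order, K has dimension 2 with simplices:

  0-simplices (9): [0], [1], [2], [3], [4], [5], [6], [7], [8]
  1-simplices (27): (27 of them)
  2-simplices (18): [0,1,2], [0,1,4], [0,2,8], [0,4,5], [0,5,6], [0,6,8], [1,2,7], [1,3,4], [1,3,6], [1,6,7], [2,3,5], [2,3,8], [2,5,7], [3,4,8], [3,5,6], [4,5,7], [4,7,8], [6,7,8]

giving chain groups C_0 ≅ Z^9, C_1 ≅ Z^27, C_2 ≅ Z^18.

∂_1: C_1 → C_0 is given by ∂[p,q] = [q] − [p].
This gives a 9×27 integer matrix of rank 8; reducing to Smith normal form yields diagonal entries (1,1,1,1,1,1,1,1).

The boundary map ∂_2: C_2 → C_1 acts by ∂[p,q,r] = [q,r] − [p,r] + [p,q]. For instance
  ∂[0,4,5] = [4,5] − [0,5] + [0,4],
  ∂[2,3,8] = [3,8] − [2,8] + [2,3].
This gives a 27×18 integer matrix of rank 17; reducing to Smith normal form yields diagonal entries (1,1,1,1,1,1,1,1,1,1,1,1,1,1,1,1,1).

Computing H_k = (kernel of ∂_k) / (image of ∂_{k+1}):

  H_0: rank C_0 − rank ∂_1 = 9 − 8 = 1, and the invariant factors of ∂_1 are all 1, so H_0 = Z.
  H_1: rank ker ∂_1 − rank ∂_2 = (27 − 8) − 17 = 2, and the invariant factors of ∂_2 are all 1, so H_1 = Z^2.
  H_2: rank ker ∂_2 − rank ∂_3 = (18 − 17) − 0 = 1, and there is no ∂_3, so H_2 = Z.

As a check, the Euler characteristic is 9 − 27 + 18 = 0, which agrees with 1 − 2 + 1 = 0.

H_0 ≅ Z,  H_1 ≅ Z^2,  H_2 ≅ Z.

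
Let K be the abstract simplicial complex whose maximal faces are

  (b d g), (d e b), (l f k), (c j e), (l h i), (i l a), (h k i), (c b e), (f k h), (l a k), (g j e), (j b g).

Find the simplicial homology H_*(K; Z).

H_0 ≅ Z^2,  H_1 ≅ Z^2,  H_2 = 0.

Fix the vertex order a < b < c < d < e < f < g < h < i < j < k < l and write every simplex with vertices in increasing order. Then dim K = 2 and the simplices of K are:

  0-simplices (12): a, b, c, d, e, f, g, h, i, j, k, l
  1-simplices (24): ai, ak, al, bc, bd, be, bg, bj, ce, cj, de, dg, eg, ej, fh, fk, fl, gj, hi, hk, hl, ik, il, kl
  2-simplices (12): ail, akl, bce, bde, bdg, bgj, cej, egj, fhk, fkl, hik, hil

Hence C_0 ≅ Z^12, C_1 ≅ Z^24, C_2 ≅ Z^12.

The boundary map ∂_1: C_1 → C_0 sends each edge [p,q] (with p < q) to q − p.
As a 12×24 matrix over Z this has rank 10, with invariant factors (1,1,1,1,1,1,1,1,1,1).

∂_2: C_2 → C_1 acts by ∂[p,q,r] = [q,r] − [p,r] + [p,q]. For instance
  ∂hik = ik − hk + hi,
  ∂egj = gj − ej + eg.
The resulting 24×12 matrix has rank 12, and its Smith normal form has invariant factors (1,1,1,1,1,1,1,1,1,1,1,1).

Now H_k = ker ∂_k / im ∂_{k+1}, so:

  H_0: rank C_0 − rank ∂_1 = 12 − 10 = 2, and the invariant factors of ∂_1 are all 1, so H_0 ≅ Z^2.
  H_1: rank ker ∂_1 − rank ∂_2 = (24 − 10) − 12 = 2, and the invariant factors of ∂_2 are all 1, so H_1 ≅ Z^2.
  H_2: rank ker ∂_2 − rank ∂_3 = (12 − 12) − 0 = 0, and there is no ∂_3, so H_2 ≅ 0.

(K is a triangulation of the disjoint union of the cylinder S^1 x I and the cylinder S^1 x I.)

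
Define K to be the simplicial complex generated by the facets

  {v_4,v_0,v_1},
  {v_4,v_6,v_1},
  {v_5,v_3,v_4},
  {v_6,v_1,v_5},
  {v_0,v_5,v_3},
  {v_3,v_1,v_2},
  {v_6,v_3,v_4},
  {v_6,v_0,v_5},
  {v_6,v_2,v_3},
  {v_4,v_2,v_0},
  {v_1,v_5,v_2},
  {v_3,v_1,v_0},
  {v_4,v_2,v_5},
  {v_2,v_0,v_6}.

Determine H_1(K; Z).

K has 7 vertices, 21 edges, 14 triangles.
rank ∂_1 = 6, rank ∂_2 = 13 ⇒ b_1 = 21 − 6 − 13 = 2; all invariant factors of ∂_2 are 1 so no torsion. So H_1 ≅ Z^2.

H_1 = Z^2.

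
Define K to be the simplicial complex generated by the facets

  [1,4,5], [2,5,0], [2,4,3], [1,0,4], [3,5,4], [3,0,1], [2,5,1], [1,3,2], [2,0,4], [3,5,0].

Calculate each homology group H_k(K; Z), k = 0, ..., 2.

H_0 ≅ Z,  H_1 ≅ Z/2Z,  H_2 = 0.

Take the total order 0 < 1 < 2 < 3 < 4 < 5 on the vertex set. Then K (dimension 2) consists of the simplices:

  0-simplices (6): [0], [1], [2], [3], [4], [5]
  1-simplices (15): [0,1], [0,2], [0,3], [0,4], [0,5], [1,2], [1,3], [1,4], [1,5], [2,3], [2,4], [2,5], [3,4], [3,5], [4,5]
  2-simplices (10): [0,1,3], [0,1,4], [0,2,4], [0,2,5], [0,3,5], [1,2,3], [1,2,5], [1,4,5], [2,3,4], [3,4,5]

so the chain groups are C_0 ≅ Z^6, C_1 ≅ Z^15, C_2 ≅ Z^10.

The boundary map ∂_1: C_1 → C_0 is given by ∂[p,q] = [q] − [p]. For instance
  ∂[1,4] = [4] − [1].
As a 6×15 matrix over Z this has rank 5, with invariant factors (1,1,1,1,1).

∂_2: C_2 → C_1 sends each 2-simplex [p,q,r] to [q,r] − [p,r] + [p,q]. For instance
  ∂[1,4,5] = [4,5] − [1,5] + [1,4],
  ∂[3,4,5] = [4,5] − [3,5] + [3,4].
As a 15×10 matrix over Z this has rank 10, with invariant factors (1,1,1,1,1,1,1,1,1,2).

Computing H_k = (kernel of ∂_k) / (image of ∂_{k+1}):

  H_0: rank C_0 − rank ∂_1 = 6 − 5 = 1, and the invariant factors of ∂_1 are all 1, so H_0 ≅ Z.
  H_1: rank ker ∂_1 − rank ∂_2 = (15 − 5) − 10 = 0, and ∂_2 has invariant factor 2 > 1, so H_1 ≅ Z/2Z.
  H_2: rank ker ∂_2 − rank ∂_3 = (10 − 10) − 0 = 0, and there is no ∂_3, so H_2 ≅ 0.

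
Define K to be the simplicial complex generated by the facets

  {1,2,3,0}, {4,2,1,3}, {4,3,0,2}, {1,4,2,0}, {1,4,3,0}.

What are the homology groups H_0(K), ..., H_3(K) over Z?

Fix the vertex order 0 < 1 < 2 < 3 < 4 and write every simplex with vertices in increasing order. Then dim K = 3 and the simplices of K are:

  0-simplices (5): [0], [1], [2], [3], [4]
  1-simplices (10): [0,1], [0,2], [0,3], [0,4], [1,2], [1,3], [1,4], [2,3], [2,4], [3,4]
  2-simplices (10): [0,1,2], [0,1,3], [0,1,4], [0,2,3], [0,2,4], [0,3,4], [1,2,3], [1,2,4], [1,3,4], [2,3,4]
  3-simplices (5): [0,1,2,3], [0,1,2,4], [0,1,3,4], [0,2,3,4], [1,2,3,4]

giving chain groups C_0 ≅ Z^5, C_1 ≅ Z^10, C_2 ≅ Z^10, C_3 ≅ Z^5.

∂_1: C_1 → C_0 maps an edge to its endpoints' difference, ∂[p,q] = q − p. For instance
  ∂[0,2] = [2] − [0].
The 5×10 boundary matrix has rank 4 and Smith normal form diag(1,1,1,1).

The boundary map ∂_2: C_2 → C_1 acts by ∂[p,q,r] = [q,r] − [p,r] + [p,q]. For instance
  ∂[0,3,4] = [3,4] − [0,4] + [0,3],
  ∂[1,2,4] = [2,4] − [1,4] + [1,2].
The resulting 10×10 matrix has rank 6, and its Smith normal form has invariant factors (1,1,1,1,1,1).

∂_3: C_3 → C_2 sends each 3-simplex σ to the alternating sum Σ_i (−1)^i (σ with its i-th vertex removed). For instance
  ∂[0,1,3,4] = [1,3,4] − [0,3,4] + [0,1,4] − [0,1,3],
  ∂[0,2,3,4] = [2,3,4] − [0,3,4] + [0,2,4] − [0,2,3].
The resulting 10×5 matrix has rank 4, and its Smith normal form has invariant factors (1,1,1,1).

Now H_k = ker ∂_k / im ∂_{k+1}, so:

  H_0: rank C_0 − rank ∂_1 = 5 − 4 = 1, and the invariant factors of ∂_1 are all 1, so H_0 ≅ Z.
  H_1: rank ker ∂_1 − rank ∂_2 = (10 − 4) − 6 = 0, and the invariant factors of ∂_2 are all 1, so H_1 ≅ 0.
  H_2: rank ker ∂_2 − rank ∂_3 = (10 − 6) − 4 = 0, and the invariant factors of ∂_3 are all 1, so H_2 ≅ 0.
  H_3: rank ker ∂_3 − rank ∂_4 = (5 − 4) − 0 = 1, and there is no ∂_4, so H_3 ≅ Z.

As a check, the Euler characteristic is 5 − 10 + 10 − 5 = 0, which agrees with 1 − 0 + 0 − 1 = 0.

H_0 = Z,  H_1 = 0,  H_2 = 0,  H_3 = Z.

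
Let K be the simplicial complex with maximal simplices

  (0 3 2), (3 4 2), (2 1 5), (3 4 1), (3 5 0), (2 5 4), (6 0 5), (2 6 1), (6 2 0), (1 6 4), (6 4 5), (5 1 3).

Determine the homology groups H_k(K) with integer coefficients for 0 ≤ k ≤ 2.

H_0 ≅ Z,  H_1 ≅ Z/2,  H_2 = 0.

Order the vertices as 0 < 1 < 2 < 3 < 4 < 5 < 6. Listing each simplex with vertices in this order, K has dimension 2 with simplices:

  0-simplices (7): [0], [1], [2], [3], [4], [5], [6]
  1-simplices (18): [0,2], [0,3], [0,5], [0,6], [1,2], [1,3], [1,4], [1,5], [1,6], [2,3], [2,4], [2,5], [2,6], [3,4], [3,5], [4,5], [4,6], [5,6]
  2-simplices (12): [0,2,3], [0,2,6], [0,3,5], [0,5,6], [1,2,5], [1,2,6], [1,3,4], [1,3,5], [1,4,6], [2,3,4], [2,4,5], [4,5,6]

giving chain groups C_0 ≅ Z^7, C_1 ≅ Z^18, C_2 ≅ Z^12.

The boundary map ∂_1: C_1 → C_0 maps an edge to its endpoints' difference, ∂[p,q] = q − p. For instance
  ∂[2,5] = [5] − [2].
As a 7×18 matrix over Z this has rank 6, with invariant factors (1,1,1,1,1,1).

The boundary map ∂_2: C_2 → C_1 acts by ∂[p,q,r] = [q,r] − [p,r] + [p,q]. For instance
  ∂[1,3,5] = [3,5] − [1,5] + [1,3],
  ∂[0,5,6] = [5,6] − [0,6] + [0,5].
This gives a 18×12 integer matrix of rank 12; reducing to Smith normal form yields diagonal entries (1,1,1,1,1,1,1,1,1,1,1,2).

Computing H_k = (kernel of ∂_k) / (image of ∂_{k+1}):

  H_0: rank C_0 − rank ∂_1 = 7 − 6 = 1, and the invariant factors of ∂_1 are all 1, so H_0 ≅ Z.
  H_1: rank ker ∂_1 − rank ∂_2 = (18 − 6) − 12 = 0, and ∂_2 has invariant factor 2 > 1, so H_1 ≅ Z/2.
  H_2: rank ker ∂_2 − rank ∂_3 = (12 − 12) − 0 = 0, and there is no ∂_3, so H_2 ≅ 0.

As a check, the Euler characteristic is 7 − 18 + 12 = 1, which agrees with 1 − 0 + 0 = 1.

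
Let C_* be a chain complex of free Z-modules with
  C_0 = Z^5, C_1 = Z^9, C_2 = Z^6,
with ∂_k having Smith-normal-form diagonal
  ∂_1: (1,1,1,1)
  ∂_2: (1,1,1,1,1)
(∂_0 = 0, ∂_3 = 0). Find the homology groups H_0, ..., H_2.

H_0 = Z,  H_1 = 0,  H_2 = Z.

H_0: b_0 = 5 − 0 − 4 = 1; torsion from ∂_1 factors > 1: none. So H_0 = Z.
H_1: b_1 = 9 − 4 − 5 = 0; torsion from ∂_2 factors > 1: none. So H_1 = 0.
H_2: b_2 = 6 − 5 − 0 = 1; torsion from ∂_3 factors > 1: none. So H_2 = Z.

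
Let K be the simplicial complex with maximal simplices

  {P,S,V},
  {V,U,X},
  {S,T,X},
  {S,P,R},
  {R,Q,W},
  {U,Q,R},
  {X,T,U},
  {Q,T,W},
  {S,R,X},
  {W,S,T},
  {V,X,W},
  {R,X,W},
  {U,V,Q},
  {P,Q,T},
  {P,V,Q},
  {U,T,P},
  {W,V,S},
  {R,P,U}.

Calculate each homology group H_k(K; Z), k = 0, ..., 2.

H_0 ≅ Z,  H_1 ≅ Z ⊕ Z_2,  H_2 = 0.

We work with the vertex ordering P < Q < R < S < T < U < V < W < X. The simplices of K, each written with vertices in increasing order, are:

  0-simplices (9): P, Q, R, S, T, U, V, W, X
  1-simplices (27): PQ, PR, PS, PT, PU, PV, QR, QT, QU, QV, QW, RS, RU, RW, RX, ST, SV, SW, SX, TU, TW, TX, UV, UX, VW, VX, WX
  2-simplices (18): PQT, PQV, PRS, PRU, PSV, PTU, QRU, QRW, QTW, QUV, RSX, RWX, STW, STX, SVW, TUX, UVX, VWX

so the chain groups are C_0 ≅ Z^9, C_1 ≅ Z^27, C_2 ≅ Z^18.

The boundary map ∂_1: C_1 → C_0 maps an edge to its endpoints' difference, ∂[p,q] = q − p.
This gives a 9×27 integer matrix of rank 8; reducing to Smith normal form yields diagonal entries (1,1,1,1,1,1,1,1).

∂_2: C_2 → C_1 maps a triangle to the signed sum of its edges. For instance
  ∂PQT = QT − PT + PQ,
  ∂QRW = RW − QW + QR.
This gives a 27×18 integer matrix of rank 18; reducing to Smith normal form yields diagonal entries (1,1,1,1,1,1,1,1,1,1,1,1,1,1,1,1,1,2).

Reading off H_k = ker ∂_k / im ∂_{k+1}:

  H_0: rank C_0 − rank ∂_1 = 9 − 8 = 1, and the invariant factors of ∂_1 are all 1, so H_0 = Z.
  H_1: rank ker ∂_1 − rank ∂_2 = (27 − 8) − 18 = 1, and ∂_2 has invariant factor 2 > 1, so H_1 = Z ⊕ Z_2.
  H_2: rank ker ∂_2 − rank ∂_3 = (18 − 18) − 0 = 0, and there is no ∂_3, so H_2 = 0.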